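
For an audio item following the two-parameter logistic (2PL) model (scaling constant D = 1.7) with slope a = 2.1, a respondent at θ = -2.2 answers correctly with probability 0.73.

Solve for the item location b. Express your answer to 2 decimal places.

P(θ) = 1 / (1 + exp(−D·a(θ − b)))
logit(0.73) = ln(0.73/0.27) = 0.9946
b = θ − logit/(1.7·a) = -2.2 − 0.9946/3.5700 = -2.4786

-2.48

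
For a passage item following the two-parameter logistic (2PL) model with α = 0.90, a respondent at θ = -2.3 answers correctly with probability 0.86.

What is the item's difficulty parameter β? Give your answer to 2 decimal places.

-4.32

P(θ) = 1 / (1 + exp(−α(θ − β)))
logit(0.86) = ln(0.86/0.14) = 1.8153
β = θ − logit/(α) = -2.3 − 1.8153/0.9000 = -4.3170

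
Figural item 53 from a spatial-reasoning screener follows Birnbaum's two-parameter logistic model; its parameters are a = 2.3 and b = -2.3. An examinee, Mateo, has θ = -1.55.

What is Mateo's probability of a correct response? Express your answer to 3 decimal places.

P(θ) = 1 / (1 + exp(−a(θ − b)))
Exponent: 2.3 × (-1.55 − (-2.3)) = 1.7250
1/(1 + e^{-1.7250}) = 0.8488

0.849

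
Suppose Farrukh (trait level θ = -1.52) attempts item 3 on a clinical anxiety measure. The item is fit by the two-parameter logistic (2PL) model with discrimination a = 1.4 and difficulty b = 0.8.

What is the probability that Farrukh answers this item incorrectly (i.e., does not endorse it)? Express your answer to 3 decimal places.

P(θ) = 1 / (1 + exp(−a(θ − b)))
Exponent: 1.4 × (-1.52 − 0.8) = -3.2480
1/(1 + e^{3.2480}) = 0.0374
P(incorrect) = 1 − 0.0374 = 0.9626

0.963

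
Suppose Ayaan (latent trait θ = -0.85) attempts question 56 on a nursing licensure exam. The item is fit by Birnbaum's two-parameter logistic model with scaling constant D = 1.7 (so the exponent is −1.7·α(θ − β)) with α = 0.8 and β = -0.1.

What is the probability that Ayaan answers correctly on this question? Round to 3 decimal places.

0.265

P(θ) = 1 / (1 + exp(−D·α(θ − β)))
Exponent: 1.7 × 0.8 × (-0.85 − (-0.1)) = -1.0200
1/(1 + e^{1.0200}) = 0.2650
P = 0.2650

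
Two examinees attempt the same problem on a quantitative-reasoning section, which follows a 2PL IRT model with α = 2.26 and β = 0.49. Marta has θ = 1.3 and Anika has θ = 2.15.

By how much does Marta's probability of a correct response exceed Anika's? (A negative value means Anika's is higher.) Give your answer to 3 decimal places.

-0.115

P(θ) = 1 / (1 + exp(−α(θ − β)))
P(Marta) = 0.8618  [exponent 1.8306]
P(Anika) = 0.9771  [exponent 3.7516]
Difference = 0.8618 − 0.9771 = -0.1152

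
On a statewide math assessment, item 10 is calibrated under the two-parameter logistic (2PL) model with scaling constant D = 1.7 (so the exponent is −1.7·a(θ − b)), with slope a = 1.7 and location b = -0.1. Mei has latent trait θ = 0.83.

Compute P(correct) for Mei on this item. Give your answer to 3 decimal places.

P(θ) = 1 / (1 + exp(−D·a(θ − b)))
Exponent: 1.7 × 1.7 × (0.83 − (-0.1)) = 2.6877
1/(1 + e^{-2.6877}) = 0.9363
P = 0.9363

0.936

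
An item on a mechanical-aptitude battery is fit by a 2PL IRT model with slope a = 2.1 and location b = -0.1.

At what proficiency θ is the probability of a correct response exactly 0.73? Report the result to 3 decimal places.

0.374

P(θ) = 1 / (1 + exp(−a(θ − b)))
logit = ln(0.7300/0.2700) = 0.9946
θ = b + logit/(a) = -0.1 + 0.9946/2.1000 = 0.3736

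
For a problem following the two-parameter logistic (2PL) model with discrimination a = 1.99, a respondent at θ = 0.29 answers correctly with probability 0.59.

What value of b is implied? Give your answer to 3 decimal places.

0.107

P(θ) = 1 / (1 + exp(−a(θ − b)))
logit(0.59) = ln(0.59/0.41) = 0.3640
b = θ − logit/(a) = 0.29 − 0.3640/1.9900 = 0.1071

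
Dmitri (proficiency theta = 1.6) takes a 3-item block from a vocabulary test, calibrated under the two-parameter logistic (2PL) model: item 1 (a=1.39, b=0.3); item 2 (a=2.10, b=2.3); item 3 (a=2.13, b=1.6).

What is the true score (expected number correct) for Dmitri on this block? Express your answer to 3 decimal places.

P(theta) = 1 / (1 + exp(−a(theta − b)))
P_1 = 1/(1+e^{-1.8070}) = 0.8590
P_2 = 1/(1+e^{1.4700}) = 0.1869
P_3 = 1/(1+e^{0.0000}) = 0.5000
E[score] = 0.8590 + 0.1869 + 0.5000 = 1.5459

1.546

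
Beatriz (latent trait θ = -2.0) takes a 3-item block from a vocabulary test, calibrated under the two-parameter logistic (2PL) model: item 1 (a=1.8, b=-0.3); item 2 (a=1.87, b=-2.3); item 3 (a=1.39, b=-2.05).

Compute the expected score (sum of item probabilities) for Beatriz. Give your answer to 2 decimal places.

P(θ) = 1 / (1 + exp(−a(θ − b)))
P_1 = 1/(1+e^{3.0600}) = 0.0448
P_2 = 1/(1+e^{-0.5610}) = 0.6367
P_3 = 1/(1+e^{-0.0695}) = 0.5174
E[score] = 0.0448 + 0.6367 + 0.5174 = 1.1988

1.20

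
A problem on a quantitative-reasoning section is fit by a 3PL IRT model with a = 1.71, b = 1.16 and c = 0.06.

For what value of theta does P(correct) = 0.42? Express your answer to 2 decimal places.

0.88

P(theta) = c + (1 − c) · 1 / (1 + exp(−a(theta − b)))
Remove guessing floor: (0.42 − 0.06)/(1 − 0.06) = 0.3830
logit = ln(0.3830/0.6170) = -0.4769
theta = b + logit/(a) = 1.16 + (-0.4769)/1.7100 = 0.8811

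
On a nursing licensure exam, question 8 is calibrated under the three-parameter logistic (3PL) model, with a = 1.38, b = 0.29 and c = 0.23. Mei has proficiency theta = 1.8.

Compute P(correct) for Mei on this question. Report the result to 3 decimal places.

P(theta) = c + (1 − c) · 1 / (1 + exp(−a(theta − b)))
Exponent: 1.38 × (1.8 − 0.29) = 2.0838
1/(1 + e^{-2.0838}) = 0.8893
P = 0.23 + 0.77 × 0.8893 = 0.9148

0.915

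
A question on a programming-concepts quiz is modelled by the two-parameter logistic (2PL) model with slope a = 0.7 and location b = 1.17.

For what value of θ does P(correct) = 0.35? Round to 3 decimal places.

0.286

P(θ) = 1 / (1 + exp(−a(θ − b)))
logit = ln(0.3500/0.6500) = -0.6190
θ = b + logit/(a) = 1.17 + (-0.6190)/0.7000 = 0.2857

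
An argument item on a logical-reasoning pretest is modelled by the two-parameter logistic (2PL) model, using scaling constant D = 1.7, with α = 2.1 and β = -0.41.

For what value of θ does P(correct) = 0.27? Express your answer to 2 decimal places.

-0.69

P(θ) = 1 / (1 + exp(−D·α(θ − β)))
logit = ln(0.2700/0.7300) = -0.9946
θ = β + logit/(1.7·α) = -0.41 + (-0.9946)/3.5700 = -0.6886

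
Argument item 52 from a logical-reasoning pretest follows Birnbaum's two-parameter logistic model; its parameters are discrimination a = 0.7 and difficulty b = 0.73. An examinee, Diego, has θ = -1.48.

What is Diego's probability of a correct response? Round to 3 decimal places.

0.176

P(θ) = 1 / (1 + exp(−a(θ − b)))
Exponent: 0.7 × (-1.48 − 0.73) = -1.5470
1/(1 + e^{1.5470}) = 0.1755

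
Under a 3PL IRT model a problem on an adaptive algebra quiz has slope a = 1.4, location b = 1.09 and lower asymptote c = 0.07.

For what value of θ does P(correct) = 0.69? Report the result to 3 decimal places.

1.585

P(θ) = c + (1 − c) · 1 / (1 + exp(−a(θ − b)))
Remove guessing floor: (0.69 − 0.07)/(1 − 0.07) = 0.6667
logit = ln(0.6667/0.3333) = 0.6931
θ = b + logit/(a) = 1.09 + 0.6931/1.4000 = 1.5851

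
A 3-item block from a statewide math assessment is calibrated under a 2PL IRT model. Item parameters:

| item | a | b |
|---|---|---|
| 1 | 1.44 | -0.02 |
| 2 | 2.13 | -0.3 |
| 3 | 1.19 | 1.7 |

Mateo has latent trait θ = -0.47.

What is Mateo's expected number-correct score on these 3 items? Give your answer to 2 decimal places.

0.82

P(θ) = 1 / (1 + exp(−a(θ − b)))
P_1 = 1/(1+e^{0.6480}) = 0.3434
P_2 = 1/(1+e^{0.3621}) = 0.4105
P_3 = 1/(1+e^{2.5823}) = 0.0703
E[score] = 0.3434 + 0.4105 + 0.0703 = 0.8242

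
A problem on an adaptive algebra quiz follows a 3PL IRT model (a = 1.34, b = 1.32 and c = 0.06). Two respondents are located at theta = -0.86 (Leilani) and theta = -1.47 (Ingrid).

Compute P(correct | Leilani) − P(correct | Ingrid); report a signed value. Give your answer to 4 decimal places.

0.0262

P(theta) = c + (1 − c) · 1 / (1 + exp(−a(theta − b)))
P(Leilani) = 0.1080  [exponent -2.9212]
P(Ingrid) = 0.0818  [exponent -3.7386]
Difference = 0.1080 − 0.0818 = 0.0262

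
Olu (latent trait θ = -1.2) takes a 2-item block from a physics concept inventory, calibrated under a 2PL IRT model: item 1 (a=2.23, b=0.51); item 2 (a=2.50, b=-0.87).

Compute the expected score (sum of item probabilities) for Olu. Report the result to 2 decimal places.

P(θ) = 1 / (1 + exp(−a(θ − b)))
P_1 = 1/(1+e^{3.8133}) = 0.0216
P_2 = 1/(1+e^{0.8250}) = 0.3047
E[score] = 0.0216 + 0.3047 = 0.3263

0.33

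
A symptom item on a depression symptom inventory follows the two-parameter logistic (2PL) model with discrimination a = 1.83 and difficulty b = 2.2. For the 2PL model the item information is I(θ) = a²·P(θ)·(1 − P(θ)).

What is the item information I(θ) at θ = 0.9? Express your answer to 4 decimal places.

P = 1/(1+e^{2.3790}) = 0.0848
P(1−P) = 0.0848 × 0.9152 = 0.0776
I = a² × P(1−P) = 1.83² × 0.0776 = 0.25987

0.2599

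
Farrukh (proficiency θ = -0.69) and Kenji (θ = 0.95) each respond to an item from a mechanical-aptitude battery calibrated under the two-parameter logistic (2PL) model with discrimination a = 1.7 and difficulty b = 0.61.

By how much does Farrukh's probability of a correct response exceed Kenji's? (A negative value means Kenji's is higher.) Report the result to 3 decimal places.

-0.542

P(θ) = 1 / (1 + exp(−a(θ − b)))
P(Farrukh) = 0.0989  [exponent -2.2100]
P(Kenji) = 0.6406  [exponent 0.5780]
Difference = 0.0989 − 0.6406 = -0.5418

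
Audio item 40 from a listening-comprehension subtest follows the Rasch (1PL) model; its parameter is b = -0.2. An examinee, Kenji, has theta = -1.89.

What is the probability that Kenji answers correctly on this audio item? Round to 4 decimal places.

0.1558

P(theta) = 1 / (1 + exp(−(theta − b)))
Exponent: (-1.89 − (-0.2)) = -1.6900
1/(1 + e^{1.6900}) = 0.1558
P = 0.1558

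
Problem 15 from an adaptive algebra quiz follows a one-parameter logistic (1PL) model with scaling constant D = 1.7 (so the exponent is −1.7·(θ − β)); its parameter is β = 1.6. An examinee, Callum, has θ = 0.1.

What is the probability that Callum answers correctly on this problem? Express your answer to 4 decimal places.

0.0724

P(θ) = 1 / (1 + exp(−D·(θ − β)))
Exponent: 1.7 × (0.1 − 1.6) = -2.5500
1/(1 + e^{2.5500}) = 0.0724
P = 0.0724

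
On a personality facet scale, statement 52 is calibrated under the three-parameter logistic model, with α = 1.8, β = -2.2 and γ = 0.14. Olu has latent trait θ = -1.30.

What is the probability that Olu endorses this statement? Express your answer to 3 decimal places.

0.858

P(θ) = γ + (1 − γ) · 1 / (1 + exp(−α(θ − β)))
Exponent: 1.8 × (-1.30 − (-2.2)) = 1.6200
1/(1 + e^{-1.6200}) = 0.8348
P = 0.14 + 0.86 × 0.8348 = 0.8579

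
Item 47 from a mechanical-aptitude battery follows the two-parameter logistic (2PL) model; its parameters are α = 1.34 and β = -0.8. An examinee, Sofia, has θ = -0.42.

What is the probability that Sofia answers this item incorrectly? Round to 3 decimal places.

0.375

P(θ) = 1 / (1 + exp(−α(θ − β)))
Exponent: 1.34 × (-0.42 − (-0.8)) = 0.5092
1/(1 + e^{-0.5092}) = 0.6246
P(incorrect) = 1 − 0.6246 = 0.3754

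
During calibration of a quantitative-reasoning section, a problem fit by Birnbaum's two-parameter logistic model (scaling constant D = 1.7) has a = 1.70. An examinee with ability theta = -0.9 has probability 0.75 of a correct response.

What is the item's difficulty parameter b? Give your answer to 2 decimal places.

-1.28

P(theta) = 1 / (1 + exp(−D·a(theta − b)))
logit(0.75) = ln(0.75/0.25) = 1.0986
b = theta − logit/(1.7·a) = -0.9 − 1.0986/2.8900 = -1.2801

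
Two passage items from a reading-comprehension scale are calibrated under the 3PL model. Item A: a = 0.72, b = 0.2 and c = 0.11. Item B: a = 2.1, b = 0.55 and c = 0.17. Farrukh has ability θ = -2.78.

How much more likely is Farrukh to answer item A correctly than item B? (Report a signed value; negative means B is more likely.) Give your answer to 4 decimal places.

0.0325

P(θ) = c + (1 − c) · 1 / (1 + exp(−a(θ − b)))
P_A = 0.2032
P_B = 0.1708
P_A − P_B = 0.0325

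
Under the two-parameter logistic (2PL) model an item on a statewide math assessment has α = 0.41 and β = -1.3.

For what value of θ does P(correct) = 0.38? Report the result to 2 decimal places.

P(θ) = 1 / (1 + exp(−α(θ − β)))
logit = ln(0.3800/0.6200) = -0.4895
θ = β + logit/(α) = -1.3 + (-0.4895)/0.4100 = -2.4940

-2.49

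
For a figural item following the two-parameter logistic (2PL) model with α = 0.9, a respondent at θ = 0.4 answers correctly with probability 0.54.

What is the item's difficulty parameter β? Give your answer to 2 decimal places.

0.22

P(θ) = 1 / (1 + exp(−α(θ − β)))
logit(0.54) = ln(0.54/0.46) = 0.1603
β = θ − logit/(α) = 0.4 − 0.1603/0.9000 = 0.2218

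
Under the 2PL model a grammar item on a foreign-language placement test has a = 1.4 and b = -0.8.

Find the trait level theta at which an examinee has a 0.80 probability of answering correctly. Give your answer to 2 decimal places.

0.19

P(theta) = 1 / (1 + exp(−a(theta − b)))
logit = ln(0.8000/0.2000) = 1.3863
theta = b + logit/(a) = -0.8 + 1.3863/1.4000 = 0.1902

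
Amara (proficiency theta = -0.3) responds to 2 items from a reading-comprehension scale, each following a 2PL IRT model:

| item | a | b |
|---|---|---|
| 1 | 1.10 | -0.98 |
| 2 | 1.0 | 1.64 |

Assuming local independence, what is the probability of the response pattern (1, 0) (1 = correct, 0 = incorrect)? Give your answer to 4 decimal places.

P(theta) = 1 / (1 + exp(−a(theta − b)))
P_1 = 1/(1+e^{-0.7480}) = 0.6787
P_2 = 1/(1+e^{1.9400}) = 0.1256
L = P_1 × (1−P_2) = 0.6787 × 0.8744 = 0.59346

0.5935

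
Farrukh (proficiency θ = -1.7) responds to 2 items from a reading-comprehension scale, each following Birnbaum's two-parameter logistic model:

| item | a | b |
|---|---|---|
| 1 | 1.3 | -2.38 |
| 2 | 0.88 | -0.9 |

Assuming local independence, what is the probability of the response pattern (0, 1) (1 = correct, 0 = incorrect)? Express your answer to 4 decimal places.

0.0967

P(θ) = 1 / (1 + exp(−a(θ − b)))
P_1 = 1/(1+e^{-0.8840}) = 0.7077
P_2 = 1/(1+e^{0.7040}) = 0.3309
L = (1−P_1) × P_2 = 0.2923 × 0.3309 = 0.09675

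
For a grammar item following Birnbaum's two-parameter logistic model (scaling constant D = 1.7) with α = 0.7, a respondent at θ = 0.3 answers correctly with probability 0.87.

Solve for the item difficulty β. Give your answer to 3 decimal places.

-1.297

P(θ) = 1 / (1 + exp(−D·α(θ − β)))
logit(0.87) = ln(0.87/0.13) = 1.9010
β = θ − logit/(1.7·α) = 0.3 − 1.9010/1.1900 = -1.2974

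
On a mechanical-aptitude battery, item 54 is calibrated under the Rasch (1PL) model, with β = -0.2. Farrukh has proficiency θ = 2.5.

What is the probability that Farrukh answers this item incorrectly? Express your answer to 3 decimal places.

0.063

P(θ) = 1 / (1 + exp(−(θ − β)))
Exponent: (2.5 − (-0.2)) = 2.7000
1/(1 + e^{-2.7000}) = 0.9370
P = 0.9370
P(incorrect) = 1 − 0.9370 = 0.0630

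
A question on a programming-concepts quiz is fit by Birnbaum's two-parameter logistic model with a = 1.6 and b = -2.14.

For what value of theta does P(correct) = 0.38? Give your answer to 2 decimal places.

P(theta) = 1 / (1 + exp(−a(theta − b)))
logit = ln(0.3800/0.6200) = -0.4895
theta = b + logit/(a) = -2.14 + (-0.4895)/1.6000 = -2.4460

-2.45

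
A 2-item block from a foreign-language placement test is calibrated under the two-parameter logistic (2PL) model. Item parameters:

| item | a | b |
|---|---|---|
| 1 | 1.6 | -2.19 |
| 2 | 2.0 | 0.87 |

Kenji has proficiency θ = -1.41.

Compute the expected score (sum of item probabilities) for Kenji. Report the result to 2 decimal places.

P(θ) = 1 / (1 + exp(−a(θ − b)))
P_1 = 1/(1+e^{-1.2480}) = 0.7770
P_2 = 1/(1+e^{4.5600}) = 0.0104
E[score] = 0.7770 + 0.0104 = 0.7873

0.79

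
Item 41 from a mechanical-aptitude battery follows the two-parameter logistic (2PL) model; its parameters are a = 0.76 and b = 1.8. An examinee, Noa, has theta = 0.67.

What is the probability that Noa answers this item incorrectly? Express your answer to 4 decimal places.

0.7024

P(theta) = 1 / (1 + exp(−a(theta − b)))
Exponent: 0.76 × (0.67 − 1.8) = -0.8588
1/(1 + e^{0.8588}) = 0.2976
P(incorrect) = 1 − 0.2976 = 0.7024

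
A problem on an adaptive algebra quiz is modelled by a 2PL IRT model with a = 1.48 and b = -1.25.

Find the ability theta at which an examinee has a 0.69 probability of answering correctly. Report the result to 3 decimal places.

P(theta) = 1 / (1 + exp(−a(theta − b)))
logit = ln(0.6900/0.3100) = 0.8001
theta = b + logit/(a) = -1.25 + 0.8001/1.4800 = -0.7094

-0.709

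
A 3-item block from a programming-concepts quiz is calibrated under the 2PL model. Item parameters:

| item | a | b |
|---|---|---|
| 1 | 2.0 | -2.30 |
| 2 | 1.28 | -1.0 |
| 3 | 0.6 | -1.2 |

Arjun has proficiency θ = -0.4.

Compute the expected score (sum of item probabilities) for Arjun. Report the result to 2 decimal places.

P(θ) = 1 / (1 + exp(−a(θ − b)))
P_1 = 1/(1+e^{-3.8000}) = 0.9781
P_2 = 1/(1+e^{-0.7680}) = 0.6831
P_3 = 1/(1+e^{-0.4800}) = 0.6177
E[score] = 0.9781 + 0.6831 + 0.6177 = 2.2790

2.28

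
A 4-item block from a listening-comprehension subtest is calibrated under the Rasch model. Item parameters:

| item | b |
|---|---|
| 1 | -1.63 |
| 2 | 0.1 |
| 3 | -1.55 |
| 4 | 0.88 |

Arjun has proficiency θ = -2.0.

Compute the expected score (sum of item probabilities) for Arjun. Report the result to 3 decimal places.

0.960

P(θ) = 1 / (1 + exp(−(θ − b)))
P_1 = 1/(1+e^{0.3700}) = 0.4085
P_2 = 1/(1+e^{2.1000}) = 0.1091
P_3 = 1/(1+e^{0.4500}) = 0.3894
P_4 = 1/(1+e^{2.8800}) = 0.0532
E[score] = 0.4085 + 0.1091 + 0.3894 + 0.0532 = 0.9601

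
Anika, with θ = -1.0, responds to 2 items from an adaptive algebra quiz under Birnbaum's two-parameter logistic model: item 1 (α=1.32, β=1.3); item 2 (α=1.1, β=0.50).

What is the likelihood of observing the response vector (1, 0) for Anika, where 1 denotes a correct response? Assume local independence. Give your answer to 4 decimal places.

0.0384

P(θ) = 1 / (1 + exp(−α(θ − β)))
P_1 = 1/(1+e^{3.0360}) = 0.0458
P_2 = 1/(1+e^{1.6500}) = 0.1611
L = P_1 × (1−P_2) = 0.0458 × 0.8389 = 0.03844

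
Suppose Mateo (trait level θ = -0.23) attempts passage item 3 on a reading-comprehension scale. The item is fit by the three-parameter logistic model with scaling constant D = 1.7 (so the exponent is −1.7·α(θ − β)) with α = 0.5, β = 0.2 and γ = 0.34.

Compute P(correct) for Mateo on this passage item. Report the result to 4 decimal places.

P(θ) = γ + (1 − γ) · 1 / (1 + exp(−D·α(θ − β)))
Exponent: 1.7 × 0.5 × (-0.23 − 0.2) = -0.3655
1/(1 + e^{0.3655}) = 0.4096
P = 0.34 + 0.66 × 0.4096 = 0.6104

0.6104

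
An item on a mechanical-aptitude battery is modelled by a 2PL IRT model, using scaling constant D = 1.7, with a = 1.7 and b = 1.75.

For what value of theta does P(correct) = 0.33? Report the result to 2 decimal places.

P(theta) = 1 / (1 + exp(−D·a(theta − b)))
logit = ln(0.3300/0.6700) = -0.7082
theta = b + logit/(1.7·a) = 1.75 + (-0.7082)/2.8900 = 1.5050

1.50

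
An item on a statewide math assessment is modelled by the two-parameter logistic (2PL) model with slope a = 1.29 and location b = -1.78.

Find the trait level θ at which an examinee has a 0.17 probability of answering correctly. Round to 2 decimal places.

P(θ) = 1 / (1 + exp(−a(θ − b)))
logit = ln(0.1700/0.8300) = -1.5856
θ = b + logit/(a) = -1.78 + (-1.5856)/1.2900 = -3.0092

-3.01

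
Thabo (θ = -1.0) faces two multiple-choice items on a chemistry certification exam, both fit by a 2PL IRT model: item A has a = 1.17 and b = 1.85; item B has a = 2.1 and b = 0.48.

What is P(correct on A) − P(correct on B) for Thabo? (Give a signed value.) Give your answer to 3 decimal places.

P(θ) = 1 / (1 + exp(−a(θ − b)))
P_A = 0.0344
P_B = 0.0428
P_A − P_B = -0.0084

-0.008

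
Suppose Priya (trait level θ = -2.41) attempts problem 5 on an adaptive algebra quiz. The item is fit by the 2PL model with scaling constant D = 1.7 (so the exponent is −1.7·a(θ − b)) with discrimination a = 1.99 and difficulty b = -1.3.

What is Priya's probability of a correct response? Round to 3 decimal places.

P(θ) = 1 / (1 + exp(−D·a(θ − b)))
Exponent: 1.7 × 1.99 × (-2.41 − (-1.3)) = -3.7551
1/(1 + e^{3.7551}) = 0.0229
P = 0.0229

0.023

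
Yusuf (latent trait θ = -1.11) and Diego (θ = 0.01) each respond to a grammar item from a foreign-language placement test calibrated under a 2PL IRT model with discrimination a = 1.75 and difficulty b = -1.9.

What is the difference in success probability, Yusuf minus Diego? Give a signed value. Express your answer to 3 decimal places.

-0.166

P(θ) = 1 / (1 + exp(−a(θ − b)))
P(Yusuf) = 0.7994  [exponent 1.3825]
P(Diego) = 0.9659  [exponent 3.3425]
Difference = 0.7994 − 0.9659 = -0.1665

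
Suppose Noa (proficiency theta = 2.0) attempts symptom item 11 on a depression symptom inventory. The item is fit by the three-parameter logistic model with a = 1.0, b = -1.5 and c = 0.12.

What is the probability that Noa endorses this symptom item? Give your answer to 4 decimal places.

0.9742

P(theta) = c + (1 − c) · 1 / (1 + exp(−a(theta − b)))
Exponent: 1.0 × (2.0 − (-1.5)) = 3.5000
1/(1 + e^{-3.5000}) = 0.9707
P = 0.12 + 0.88 × 0.9707 = 0.9742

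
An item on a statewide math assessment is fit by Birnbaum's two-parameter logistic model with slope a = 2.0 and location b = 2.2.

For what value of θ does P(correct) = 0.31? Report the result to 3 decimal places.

P(θ) = 1 / (1 + exp(−a(θ − b)))
logit = ln(0.3100/0.6900) = -0.8001
θ = b + logit/(a) = 2.2 + (-0.8001)/2.0000 = 1.7999

1.800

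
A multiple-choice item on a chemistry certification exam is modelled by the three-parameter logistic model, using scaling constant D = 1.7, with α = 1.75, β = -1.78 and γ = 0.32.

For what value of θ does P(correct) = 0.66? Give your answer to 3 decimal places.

P(θ) = γ + (1 − γ) · 1 / (1 + exp(−D·α(θ − β)))
Remove guessing floor: (0.66 − 0.32)/(1 − 0.32) = 0.5000
logit = ln(0.5000/0.5000) = 0.0000
θ = β + logit/(1.7·α) = -1.78 + 0.0000/2.9750 = -1.7800

-1.780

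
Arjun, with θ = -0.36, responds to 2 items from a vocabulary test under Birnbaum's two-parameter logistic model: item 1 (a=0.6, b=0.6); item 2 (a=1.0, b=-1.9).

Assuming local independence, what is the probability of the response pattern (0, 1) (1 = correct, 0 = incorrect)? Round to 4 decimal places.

0.5271

P(θ) = 1 / (1 + exp(−a(θ − b)))
P_1 = 1/(1+e^{0.5760}) = 0.3599
P_2 = 1/(1+e^{-1.5400}) = 0.8235
L = (1−P_1) × P_2 = 0.6401 × 0.8235 = 0.52714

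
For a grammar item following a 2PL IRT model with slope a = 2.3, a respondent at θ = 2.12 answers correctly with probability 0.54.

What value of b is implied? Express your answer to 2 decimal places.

P(θ) = 1 / (1 + exp(−a(θ − b)))
logit(0.54) = ln(0.54/0.46) = 0.1603
b = θ − logit/(a) = 2.12 − 0.1603/2.3000 = 2.0503

2.05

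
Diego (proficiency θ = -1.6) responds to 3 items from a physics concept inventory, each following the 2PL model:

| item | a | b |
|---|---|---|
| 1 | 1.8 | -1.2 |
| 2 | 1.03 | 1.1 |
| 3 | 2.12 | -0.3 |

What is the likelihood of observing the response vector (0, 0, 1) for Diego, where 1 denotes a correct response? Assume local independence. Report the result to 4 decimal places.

0.0378

P(θ) = 1 / (1 + exp(−a(θ − b)))
P_1 = 1/(1+e^{0.7200}) = 0.3274
P_2 = 1/(1+e^{2.7810}) = 0.0584
P_3 = 1/(1+e^{2.7560}) = 0.0597
L = (1−P_1) × (1−P_2) × P_3 = 0.6726 × 0.9416 × 0.0597 = 0.03784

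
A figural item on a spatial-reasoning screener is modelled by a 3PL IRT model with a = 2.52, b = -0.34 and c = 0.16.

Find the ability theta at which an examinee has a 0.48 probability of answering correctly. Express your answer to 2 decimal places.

-0.53

P(theta) = c + (1 − c) · 1 / (1 + exp(−a(theta − b)))
Remove guessing floor: (0.48 − 0.16)/(1 − 0.16) = 0.3810
logit = ln(0.3810/0.6190) = -0.4855
theta = b + logit/(a) = -0.34 + (-0.4855)/2.5200 = -0.5327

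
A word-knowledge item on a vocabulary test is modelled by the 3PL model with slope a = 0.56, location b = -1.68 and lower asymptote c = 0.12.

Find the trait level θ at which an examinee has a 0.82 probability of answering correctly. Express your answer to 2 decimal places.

P(θ) = c + (1 − c) · 1 / (1 + exp(−a(θ − b)))
Remove guessing floor: (0.82 − 0.12)/(1 − 0.12) = 0.7955
logit = ln(0.7955/0.2045) = 1.3581
θ = b + logit/(a) = -1.68 + 1.3581/0.5600 = 0.7452

0.75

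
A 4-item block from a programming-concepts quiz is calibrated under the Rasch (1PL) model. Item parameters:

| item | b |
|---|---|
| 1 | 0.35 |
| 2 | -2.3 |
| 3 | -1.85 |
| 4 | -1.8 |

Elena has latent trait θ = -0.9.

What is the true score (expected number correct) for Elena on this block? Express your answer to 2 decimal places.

P(θ) = 1 / (1 + exp(−(θ − b)))
P_1 = 1/(1+e^{1.2500}) = 0.2227
P_2 = 1/(1+e^{-1.4000}) = 0.8022
P_3 = 1/(1+e^{-0.9500}) = 0.7211
P_4 = 1/(1+e^{-0.9000}) = 0.7109
E[score] = 0.2227 + 0.8022 + 0.7211 + 0.7109 = 2.4569

2.46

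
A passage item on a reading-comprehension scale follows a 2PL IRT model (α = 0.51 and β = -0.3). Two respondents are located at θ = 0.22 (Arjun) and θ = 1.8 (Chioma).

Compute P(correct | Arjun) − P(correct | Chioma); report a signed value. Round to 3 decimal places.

P(θ) = 1 / (1 + exp(−α(θ − β)))
P(Arjun) = 0.5659  [exponent 0.2652]
P(Chioma) = 0.7448  [exponent 1.0710]
Difference = 0.5659 − 0.7448 = -0.1789

-0.179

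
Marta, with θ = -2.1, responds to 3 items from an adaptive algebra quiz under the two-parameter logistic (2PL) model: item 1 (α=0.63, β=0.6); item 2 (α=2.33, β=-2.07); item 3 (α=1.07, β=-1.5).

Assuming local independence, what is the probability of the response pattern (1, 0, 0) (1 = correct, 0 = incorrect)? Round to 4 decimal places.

0.0523

P(θ) = 1 / (1 + exp(−α(θ − β)))
P_1 = 1/(1+e^{1.7010}) = 0.1543
P_2 = 1/(1+e^{0.0699}) = 0.4825
P_3 = 1/(1+e^{0.6420}) = 0.3448
L = P_1 × (1−P_2) × (1−P_3) = 0.1543 × 0.5175 × 0.6552 = 0.05233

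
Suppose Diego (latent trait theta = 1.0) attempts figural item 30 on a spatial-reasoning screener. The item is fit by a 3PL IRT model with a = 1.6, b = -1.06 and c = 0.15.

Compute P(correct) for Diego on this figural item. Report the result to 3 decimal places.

P(theta) = c + (1 − c) · 1 / (1 + exp(−a(theta − b)))
Exponent: 1.6 × (1.0 − (-1.06)) = 3.2960
1/(1 + e^{-3.2960}) = 0.9643
P = 0.15 + 0.85 × 0.9643 = 0.9696

0.970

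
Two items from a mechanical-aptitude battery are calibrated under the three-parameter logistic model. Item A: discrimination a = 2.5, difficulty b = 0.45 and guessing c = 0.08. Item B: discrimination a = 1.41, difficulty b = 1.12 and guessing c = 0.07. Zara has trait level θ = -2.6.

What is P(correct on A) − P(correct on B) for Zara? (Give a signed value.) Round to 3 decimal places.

0.006

P(θ) = c + (1 − c) · 1 / (1 + exp(−a(θ − b)))
P_A = 0.0804
P_B = 0.0749
P_A − P_B = 0.0056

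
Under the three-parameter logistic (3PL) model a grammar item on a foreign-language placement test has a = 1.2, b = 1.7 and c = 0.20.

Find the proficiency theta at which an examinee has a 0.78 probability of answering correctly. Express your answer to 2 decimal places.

2.51

P(theta) = c + (1 − c) · 1 / (1 + exp(−a(theta − b)))
Remove guessing floor: (0.78 − 0.20)/(1 − 0.20) = 0.7250
logit = ln(0.7250/0.2750) = 0.9694
theta = b + logit/(a) = 1.7 + 0.9694/1.2000 = 2.5078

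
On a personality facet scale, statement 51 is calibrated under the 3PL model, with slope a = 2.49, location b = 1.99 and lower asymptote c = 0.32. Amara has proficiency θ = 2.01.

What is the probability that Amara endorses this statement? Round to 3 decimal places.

P(θ) = c + (1 − c) · 1 / (1 + exp(−a(θ − b)))
Exponent: 2.49 × (2.01 − 1.99) = 0.0498
1/(1 + e^{-0.0498}) = 0.5124
P = 0.32 + 0.68 × 0.5124 = 0.6685

0.668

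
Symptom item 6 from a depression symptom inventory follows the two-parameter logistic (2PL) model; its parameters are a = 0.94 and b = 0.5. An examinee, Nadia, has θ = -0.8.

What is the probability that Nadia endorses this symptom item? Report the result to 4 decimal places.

P(θ) = 1 / (1 + exp(−a(θ − b)))
Exponent: 0.94 × (-0.8 − 0.5) = -1.2220
1/(1 + e^{1.2220}) = 0.2276

0.2276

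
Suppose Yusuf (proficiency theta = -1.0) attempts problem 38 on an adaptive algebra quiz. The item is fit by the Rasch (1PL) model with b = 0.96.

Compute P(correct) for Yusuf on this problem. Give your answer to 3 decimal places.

P(theta) = 1 / (1 + exp(−(theta − b)))
Exponent: (-1.0 − 0.96) = -1.9600
1/(1 + e^{1.9600}) = 0.1235
P = 0.1235

0.123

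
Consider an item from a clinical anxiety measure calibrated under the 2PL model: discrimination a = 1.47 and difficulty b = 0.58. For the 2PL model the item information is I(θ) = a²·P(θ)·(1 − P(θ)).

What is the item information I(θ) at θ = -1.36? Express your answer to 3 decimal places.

P = 1/(1+e^{2.8518}) = 0.0546
P(1−P) = 0.0546 × 0.9454 = 0.0516
I = a² × P(1−P) = 1.47² × 0.0516 = 0.11152

0.112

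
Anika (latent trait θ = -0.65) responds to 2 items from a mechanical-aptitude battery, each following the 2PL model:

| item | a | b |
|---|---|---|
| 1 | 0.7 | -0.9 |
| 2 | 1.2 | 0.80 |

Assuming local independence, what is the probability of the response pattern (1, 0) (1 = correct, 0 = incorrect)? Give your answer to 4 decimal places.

0.4625

P(θ) = 1 / (1 + exp(−a(θ − b)))
P_1 = 1/(1+e^{-0.1750}) = 0.5436
P_2 = 1/(1+e^{1.7400}) = 0.1493
L = P_1 × (1−P_2) = 0.5436 × 0.8507 = 0.46247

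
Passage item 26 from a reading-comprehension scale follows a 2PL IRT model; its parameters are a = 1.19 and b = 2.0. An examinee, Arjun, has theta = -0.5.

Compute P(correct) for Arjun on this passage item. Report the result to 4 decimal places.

0.0486

P(theta) = 1 / (1 + exp(−a(theta − b)))
Exponent: 1.19 × (-0.5 − 2.0) = -2.9750
1/(1 + e^{2.9750}) = 0.0486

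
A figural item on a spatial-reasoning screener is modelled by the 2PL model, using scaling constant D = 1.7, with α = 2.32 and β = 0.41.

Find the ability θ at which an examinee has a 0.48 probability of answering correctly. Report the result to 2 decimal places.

P(θ) = 1 / (1 + exp(−D·α(θ − β)))
logit = ln(0.4800/0.5200) = -0.0800
θ = β + logit/(1.7·α) = 0.41 + (-0.0800)/3.9440 = 0.3897

0.39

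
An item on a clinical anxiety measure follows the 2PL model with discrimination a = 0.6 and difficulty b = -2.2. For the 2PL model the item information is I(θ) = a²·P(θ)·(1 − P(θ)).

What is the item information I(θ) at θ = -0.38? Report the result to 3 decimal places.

P = 1/(1+e^{-1.0920}) = 0.7488
P(1−P) = 0.7488 × 0.2512 = 0.1881
I = a² × P(1−P) = 0.6² × 0.1881 = 0.06772

0.068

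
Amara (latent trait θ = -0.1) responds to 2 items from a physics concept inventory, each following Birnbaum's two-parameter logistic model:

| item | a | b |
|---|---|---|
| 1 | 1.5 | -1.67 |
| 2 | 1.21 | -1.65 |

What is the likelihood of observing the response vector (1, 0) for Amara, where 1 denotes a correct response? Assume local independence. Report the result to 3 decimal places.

P(θ) = 1 / (1 + exp(−a(θ − b)))
P_1 = 1/(1+e^{-2.3550}) = 0.9133
P_2 = 1/(1+e^{-1.8755}) = 0.8671
L = P_1 × (1−P_2) = 0.9133 × 0.1329 = 0.12139

0.121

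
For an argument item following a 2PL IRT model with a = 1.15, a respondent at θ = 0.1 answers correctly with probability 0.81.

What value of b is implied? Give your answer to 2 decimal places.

P(θ) = 1 / (1 + exp(−a(θ − b)))
logit(0.81) = ln(0.81/0.19) = 1.4500
b = θ − logit/(a) = 0.1 − 1.4500/1.1500 = -1.1609

-1.16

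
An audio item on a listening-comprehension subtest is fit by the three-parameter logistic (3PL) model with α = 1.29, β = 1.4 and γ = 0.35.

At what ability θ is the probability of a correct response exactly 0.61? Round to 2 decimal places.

P(θ) = γ + (1 − γ) · 1 / (1 + exp(−α(θ − β)))
Remove guessing floor: (0.61 − 0.35)/(1 − 0.35) = 0.4000
logit = ln(0.4000/0.6000) = -0.4055
θ = β + logit/(α) = 1.4 + (-0.4055)/1.2900 = 1.0857

1.09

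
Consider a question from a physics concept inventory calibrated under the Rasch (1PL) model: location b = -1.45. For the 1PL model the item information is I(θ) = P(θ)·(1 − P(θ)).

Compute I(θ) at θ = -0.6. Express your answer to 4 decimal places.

0.2098

P = 1/(1+e^{-0.8500}) = 0.7006
P(1−P) = 0.7006 × 0.2994 = 0.2098
I = P(1−P) = 0.20977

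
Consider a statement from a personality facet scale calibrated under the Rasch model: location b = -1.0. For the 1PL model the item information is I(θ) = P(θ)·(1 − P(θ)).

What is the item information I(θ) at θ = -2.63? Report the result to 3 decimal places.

P = 1/(1+e^{1.6300}) = 0.1638
P(1−P) = 0.1638 × 0.8362 = 0.1370
I = P(1−P) = 0.13699

0.137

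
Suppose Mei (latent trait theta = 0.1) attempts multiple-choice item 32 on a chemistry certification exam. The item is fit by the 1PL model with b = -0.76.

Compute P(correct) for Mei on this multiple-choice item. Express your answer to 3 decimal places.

P(theta) = 1 / (1 + exp(−(theta − b)))
Exponent: (0.1 − (-0.76)) = 0.8600
1/(1 + e^{-0.8600}) = 0.7027
P = 0.7027

0.703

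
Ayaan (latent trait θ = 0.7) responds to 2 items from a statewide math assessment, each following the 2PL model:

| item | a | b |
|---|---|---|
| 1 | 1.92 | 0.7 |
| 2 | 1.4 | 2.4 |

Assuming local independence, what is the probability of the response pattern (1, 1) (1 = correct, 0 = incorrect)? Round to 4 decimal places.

0.0424

P(θ) = 1 / (1 + exp(−a(θ − b)))
P_1 = 1/(1+e^{0.0000}) = 0.5000
P_2 = 1/(1+e^{2.3800}) = 0.0847
L = P_1 × P_2 = 0.5000 × 0.0847 = 0.04236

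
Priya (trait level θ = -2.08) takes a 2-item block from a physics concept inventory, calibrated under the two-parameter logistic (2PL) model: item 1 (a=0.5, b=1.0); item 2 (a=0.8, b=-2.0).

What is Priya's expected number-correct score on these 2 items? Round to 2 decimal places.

0.66

P(θ) = 1 / (1 + exp(−a(θ − b)))
P_1 = 1/(1+e^{1.5400}) = 0.1765
P_2 = 1/(1+e^{0.0640}) = 0.4840
E[score] = 0.1765 + 0.4840 = 0.6605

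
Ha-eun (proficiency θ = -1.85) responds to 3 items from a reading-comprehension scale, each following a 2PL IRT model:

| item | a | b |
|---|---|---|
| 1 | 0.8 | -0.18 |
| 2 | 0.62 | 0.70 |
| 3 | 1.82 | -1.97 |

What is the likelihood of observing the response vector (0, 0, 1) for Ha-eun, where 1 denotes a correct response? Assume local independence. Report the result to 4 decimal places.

0.3641

P(θ) = 1 / (1 + exp(−a(θ − b)))
P_1 = 1/(1+e^{1.3360}) = 0.2082
P_2 = 1/(1+e^{1.5810}) = 0.1707
P_3 = 1/(1+e^{-0.2184}) = 0.5544
L = (1−P_1) × (1−P_2) × P_3 = 0.7918 × 0.8293 × 0.5544 = 0.36407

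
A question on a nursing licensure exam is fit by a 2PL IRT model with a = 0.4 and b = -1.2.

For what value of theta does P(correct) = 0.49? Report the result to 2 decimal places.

-1.30

P(theta) = 1 / (1 + exp(−a(theta − b)))
logit = ln(0.4900/0.5100) = -0.0400
theta = b + logit/(a) = -1.2 + (-0.0400)/0.4000 = -1.3000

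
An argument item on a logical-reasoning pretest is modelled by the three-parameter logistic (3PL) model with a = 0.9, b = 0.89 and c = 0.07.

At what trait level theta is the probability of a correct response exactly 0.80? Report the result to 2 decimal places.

2.33

P(theta) = c + (1 − c) · 1 / (1 + exp(−a(theta − b)))
Remove guessing floor: (0.80 − 0.07)/(1 − 0.07) = 0.7849
logit = ln(0.7849/0.2151) = 1.2947
theta = b + logit/(a) = 0.89 + 1.2947/0.9000 = 2.3286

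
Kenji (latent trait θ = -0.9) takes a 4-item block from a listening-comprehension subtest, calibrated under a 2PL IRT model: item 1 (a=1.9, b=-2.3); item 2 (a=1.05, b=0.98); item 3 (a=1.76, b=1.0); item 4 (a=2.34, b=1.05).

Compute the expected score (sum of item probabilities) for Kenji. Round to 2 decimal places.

1.10

P(θ) = 1 / (1 + exp(−a(θ − b)))
P_1 = 1/(1+e^{-2.6600}) = 0.9346
P_2 = 1/(1+e^{1.9740}) = 0.1220
P_3 = 1/(1+e^{3.3440}) = 0.0341
P_4 = 1/(1+e^{4.5630}) = 0.0103
E[score] = 0.9346 + 0.1220 + 0.0341 + 0.0103 = 1.1010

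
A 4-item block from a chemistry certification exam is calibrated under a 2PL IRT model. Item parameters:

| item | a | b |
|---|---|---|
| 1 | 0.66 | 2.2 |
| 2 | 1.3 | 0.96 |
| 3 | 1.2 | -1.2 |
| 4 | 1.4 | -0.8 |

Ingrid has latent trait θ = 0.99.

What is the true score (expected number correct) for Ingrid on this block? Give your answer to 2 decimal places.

P(θ) = 1 / (1 + exp(−a(θ − b)))
P_1 = 1/(1+e^{0.7986}) = 0.3103
P_2 = 1/(1+e^{-0.0390}) = 0.5097
P_3 = 1/(1+e^{-2.6280}) = 0.9326
P_4 = 1/(1+e^{-2.5060}) = 0.9246
E[score] = 0.3103 + 0.5097 + 0.9326 + 0.9246 = 2.6773

2.68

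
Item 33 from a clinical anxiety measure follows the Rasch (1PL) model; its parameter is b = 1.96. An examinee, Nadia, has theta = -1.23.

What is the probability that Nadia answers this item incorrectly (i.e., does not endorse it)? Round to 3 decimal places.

0.960

P(theta) = 1 / (1 + exp(−(theta − b)))
Exponent: (-1.23 − 1.96) = -3.1900
1/(1 + e^{3.1900}) = 0.0395
P = 0.0395
P(incorrect) = 1 − 0.0395 = 0.9605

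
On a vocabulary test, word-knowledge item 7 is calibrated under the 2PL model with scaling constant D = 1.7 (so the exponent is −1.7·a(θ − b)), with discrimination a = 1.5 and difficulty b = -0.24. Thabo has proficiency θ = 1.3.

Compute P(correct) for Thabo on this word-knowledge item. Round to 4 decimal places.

0.9807

P(θ) = 1 / (1 + exp(−D·a(θ − b)))
Exponent: 1.7 × 1.5 × (1.3 − (-0.24)) = 3.9270
1/(1 + e^{-3.9270}) = 0.9807
P = 0.9807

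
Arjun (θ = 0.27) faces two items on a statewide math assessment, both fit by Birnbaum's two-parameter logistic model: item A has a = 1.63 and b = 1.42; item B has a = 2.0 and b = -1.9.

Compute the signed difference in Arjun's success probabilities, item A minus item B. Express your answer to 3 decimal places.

-0.854

P(θ) = 1 / (1 + exp(−a(θ − b)))
P_A = 0.1330
P_B = 0.9871
P_A − P_B = -0.8541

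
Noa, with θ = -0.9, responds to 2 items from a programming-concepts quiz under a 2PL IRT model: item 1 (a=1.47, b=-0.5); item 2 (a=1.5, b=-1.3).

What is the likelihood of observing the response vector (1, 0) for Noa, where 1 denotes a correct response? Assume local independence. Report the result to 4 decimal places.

P(θ) = 1 / (1 + exp(−a(θ − b)))
P_1 = 1/(1+e^{0.5880}) = 0.3571
P_2 = 1/(1+e^{-0.6000}) = 0.6457
L = P_1 × (1−P_2) = 0.3571 × 0.3543 = 0.12653

0.1265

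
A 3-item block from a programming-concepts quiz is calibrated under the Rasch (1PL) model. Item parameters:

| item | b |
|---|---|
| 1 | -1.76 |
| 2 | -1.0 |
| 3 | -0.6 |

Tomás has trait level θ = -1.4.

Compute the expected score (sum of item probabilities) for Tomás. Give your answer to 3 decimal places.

1.300

P(θ) = 1 / (1 + exp(−(θ − b)))
P_1 = 1/(1+e^{-0.3600}) = 0.5890
P_2 = 1/(1+e^{0.4000}) = 0.4013
P_3 = 1/(1+e^{0.8000}) = 0.3100
E[score] = 0.5890 + 0.4013 + 0.3100 = 1.3004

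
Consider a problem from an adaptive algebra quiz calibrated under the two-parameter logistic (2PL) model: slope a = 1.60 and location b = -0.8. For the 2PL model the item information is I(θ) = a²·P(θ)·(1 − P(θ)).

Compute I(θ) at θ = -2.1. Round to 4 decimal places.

P = 1/(1+e^{2.0800}) = 0.1111
P(1−P) = 0.1111 × 0.8889 = 0.0987
I = a² × P(1−P) = 1.60² × 0.0987 = 0.25273

0.2527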